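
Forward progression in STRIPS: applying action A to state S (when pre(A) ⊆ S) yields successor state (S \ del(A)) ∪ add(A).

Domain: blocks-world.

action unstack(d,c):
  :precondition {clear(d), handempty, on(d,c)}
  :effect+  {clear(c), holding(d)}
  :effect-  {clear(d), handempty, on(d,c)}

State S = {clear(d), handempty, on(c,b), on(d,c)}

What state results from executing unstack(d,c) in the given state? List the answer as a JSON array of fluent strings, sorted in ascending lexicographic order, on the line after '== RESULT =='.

Progress:
  pre ⊆ S: {clear(d), handempty, on(d,c)} ⊆ S  — applicable
  S \ del = {on(c,b)}
  ∪ add   = {clear(c), holding(d), on(c,b)}

== RESULT ==
["clear(c)", "holding(d)", "on(c,b)"]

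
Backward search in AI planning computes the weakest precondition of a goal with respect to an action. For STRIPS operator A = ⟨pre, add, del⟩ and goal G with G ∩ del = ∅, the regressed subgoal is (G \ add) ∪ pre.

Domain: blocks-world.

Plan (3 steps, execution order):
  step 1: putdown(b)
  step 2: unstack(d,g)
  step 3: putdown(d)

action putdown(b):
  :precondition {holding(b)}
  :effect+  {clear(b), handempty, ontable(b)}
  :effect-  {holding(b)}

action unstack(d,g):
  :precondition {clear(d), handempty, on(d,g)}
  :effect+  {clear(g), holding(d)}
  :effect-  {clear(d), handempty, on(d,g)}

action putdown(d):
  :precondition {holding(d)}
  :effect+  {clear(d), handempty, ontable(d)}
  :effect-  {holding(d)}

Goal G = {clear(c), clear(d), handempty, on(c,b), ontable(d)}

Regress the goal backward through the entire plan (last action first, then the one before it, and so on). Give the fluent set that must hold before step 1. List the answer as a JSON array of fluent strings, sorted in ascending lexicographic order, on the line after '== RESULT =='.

Work backward from the goal:
  through step 3 (putdown(d)): drop {clear(d), handempty, ontable(d)}, keep {clear(c), on(c,b)}, require {holding(d)}
    → {clear(c), holding(d), on(c,b)}
  through step 2 (unstack(d,g)): drop {holding(d)}, keep {clear(c), on(c,b)}, require {clear(d), handempty, on(d,g)}
    → {clear(c), clear(d), handempty, on(c,b), on(d,g)}
  through step 1 (putdown(b)): drop {handempty}, keep {clear(c), clear(d), on(c,b), on(d,g)}, require {holding(b)}
    → {clear(c), clear(d), holding(b), on(c,b), on(d,g)}

== RESULT ==
["clear(c)", "clear(d)", "holding(b)", "on(c,b)", "on(d,g)"]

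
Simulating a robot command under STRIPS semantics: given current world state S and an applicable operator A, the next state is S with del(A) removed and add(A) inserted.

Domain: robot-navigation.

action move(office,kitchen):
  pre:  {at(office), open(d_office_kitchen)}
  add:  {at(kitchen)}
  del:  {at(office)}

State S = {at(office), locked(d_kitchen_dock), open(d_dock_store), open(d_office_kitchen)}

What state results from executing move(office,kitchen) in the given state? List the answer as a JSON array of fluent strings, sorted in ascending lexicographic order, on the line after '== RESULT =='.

Progress:
  pre ⊆ S: {at(office), open(d_office_kitchen)} ⊆ S  — applicable
  S \ del = {locked(d_kitchen_dock), open(d_dock_store), open(d_office_kitchen)}
  ∪ add   = {at(kitchen), locked(d_kitchen_dock), open(d_dock_store), open(d_office_kitchen)}

== RESULT ==
["at(kitchen)", "locked(d_kitchen_dock)", "open(d_dock_store)", "open(d_office_kitchen)"]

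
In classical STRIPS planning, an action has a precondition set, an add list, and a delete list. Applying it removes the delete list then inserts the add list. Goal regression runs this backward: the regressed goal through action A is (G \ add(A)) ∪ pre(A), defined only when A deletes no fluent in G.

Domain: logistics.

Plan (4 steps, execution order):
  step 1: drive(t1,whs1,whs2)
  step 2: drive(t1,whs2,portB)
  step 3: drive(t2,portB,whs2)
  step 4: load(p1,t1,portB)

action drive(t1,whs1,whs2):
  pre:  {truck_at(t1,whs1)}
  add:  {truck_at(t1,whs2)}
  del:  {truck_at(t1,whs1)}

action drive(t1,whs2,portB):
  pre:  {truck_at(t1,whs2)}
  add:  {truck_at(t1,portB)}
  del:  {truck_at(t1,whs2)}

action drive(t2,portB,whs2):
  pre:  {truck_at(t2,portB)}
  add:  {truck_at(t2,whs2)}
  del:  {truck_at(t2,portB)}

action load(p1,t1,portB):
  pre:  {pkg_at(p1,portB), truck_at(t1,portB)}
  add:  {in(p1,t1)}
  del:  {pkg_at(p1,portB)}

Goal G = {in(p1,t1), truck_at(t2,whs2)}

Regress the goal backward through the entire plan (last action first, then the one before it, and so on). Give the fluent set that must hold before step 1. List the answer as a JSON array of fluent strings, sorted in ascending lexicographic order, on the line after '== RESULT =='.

Regress step by step:
  through step 4 (load(p1,t1,portB)): drop {in(p1,t1)}, keep {truck_at(t2,whs2)}, require {pkg_at(p1,portB), truck_at(t1,portB)}
    → {pkg_at(p1,portB), truck_at(t1,portB), truck_at(t2,whs2)}
  through step 3 (drive(t2,portB,whs2)): drop {truck_at(t2,whs2)}, keep {pkg_at(p1,portB), truck_at(t1,portB)}, require {truck_at(t2,portB)}
    → {pkg_at(p1,portB), truck_at(t1,portB), truck_at(t2,portB)}
  through step 2 (drive(t1,whs2,portB)): drop {truck_at(t1,portB)}, keep {pkg_at(p1,portB), truck_at(t2,portB)}, require {truck_at(t1,whs2)}
    → {pkg_at(p1,portB), truck_at(t1,whs2), truck_at(t2,portB)}
  through step 1 (drive(t1,whs1,whs2)): drop {truck_at(t1,whs2)}, keep {pkg_at(p1,portB), truck_at(t2,portB)}, require {truck_at(t1,whs1)}
    → {pkg_at(p1,portB), truck_at(t1,whs1), truck_at(t2,portB)}

== RESULT ==
["pkg_at(p1,portB)", "truck_at(t1,whs1)", "truck_at(t2,portB)"]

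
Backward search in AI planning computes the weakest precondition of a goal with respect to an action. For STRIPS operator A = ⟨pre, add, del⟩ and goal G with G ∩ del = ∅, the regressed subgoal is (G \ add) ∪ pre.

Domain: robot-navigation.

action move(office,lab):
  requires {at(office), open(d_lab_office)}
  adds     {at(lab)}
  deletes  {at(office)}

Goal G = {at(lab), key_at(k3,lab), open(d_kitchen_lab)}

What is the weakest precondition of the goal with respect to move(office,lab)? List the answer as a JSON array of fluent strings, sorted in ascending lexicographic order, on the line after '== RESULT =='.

Regress:
  G ∩ del = {}  (empty — regression defined)
  G \ add = {at(lab), key_at(k3,lab), open(d_kitchen_lab)} \ {at(lab)} = {key_at(k3,lab), open(d_kitchen_lab)}
  ∪ pre   = {key_at(k3,lab), open(d_kitchen_lab)} ∪ {at(office), open(d_lab_office)}
          = {at(office), key_at(k3,lab), open(d_kitchen_lab), open(d_lab_office)}

== RESULT ==
["at(office)", "key_at(k3,lab)", "open(d_kitchen_lab)", "open(d_lab_office)"]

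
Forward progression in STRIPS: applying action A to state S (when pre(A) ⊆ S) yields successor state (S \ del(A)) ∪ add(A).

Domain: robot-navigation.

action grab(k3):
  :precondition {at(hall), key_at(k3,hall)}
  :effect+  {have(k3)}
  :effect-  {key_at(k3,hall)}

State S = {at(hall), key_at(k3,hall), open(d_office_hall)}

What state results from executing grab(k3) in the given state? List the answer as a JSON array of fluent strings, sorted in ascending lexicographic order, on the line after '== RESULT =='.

Compute (S \ del) ∪ add:
  pre ⊆ S: {at(hall), key_at(k3,hall)} ⊆ S  — applicable
  S \ del = {at(hall), open(d_office_hall)}
  ∪ add   = {at(hall), have(k3), open(d_office_hall)}

== RESULT ==
["at(hall)", "have(k3)", "open(d_office_hall)"]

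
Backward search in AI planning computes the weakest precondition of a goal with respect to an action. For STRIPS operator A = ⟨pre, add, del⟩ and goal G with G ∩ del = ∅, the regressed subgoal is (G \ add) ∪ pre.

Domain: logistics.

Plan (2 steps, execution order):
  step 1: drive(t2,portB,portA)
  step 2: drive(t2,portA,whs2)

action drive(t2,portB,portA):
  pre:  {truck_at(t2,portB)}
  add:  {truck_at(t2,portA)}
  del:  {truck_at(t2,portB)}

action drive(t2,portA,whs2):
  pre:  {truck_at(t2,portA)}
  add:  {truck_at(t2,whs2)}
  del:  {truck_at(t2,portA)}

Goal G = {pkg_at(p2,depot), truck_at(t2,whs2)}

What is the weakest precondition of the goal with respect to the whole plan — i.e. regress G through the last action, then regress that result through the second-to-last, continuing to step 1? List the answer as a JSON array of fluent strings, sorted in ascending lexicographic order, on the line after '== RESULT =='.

Regress step by step:
  through step 2 (drive(t2,portA,whs2)): drop {truck_at(t2,whs2)}, keep {pkg_at(p2,depot)}, require {truck_at(t2,portA)}
    → {pkg_at(p2,depot), truck_at(t2,portA)}
  through step 1 (drive(t2,portB,portA)): drop {truck_at(t2,portA)}, keep {pkg_at(p2,depot)}, require {truck_at(t2,portB)}
    → {pkg_at(p2,depot), truck_at(t2,portB)}

== RESULT ==
["pkg_at(p2,depot)", "truck_at(t2,portB)"]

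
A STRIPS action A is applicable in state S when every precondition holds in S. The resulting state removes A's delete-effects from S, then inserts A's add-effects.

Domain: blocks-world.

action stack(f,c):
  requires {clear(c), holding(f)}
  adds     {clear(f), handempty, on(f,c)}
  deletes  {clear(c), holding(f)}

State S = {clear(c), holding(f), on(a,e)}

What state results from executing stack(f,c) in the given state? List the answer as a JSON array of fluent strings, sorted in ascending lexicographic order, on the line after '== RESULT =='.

Compute (S \ del) ∪ add:
  pre ⊆ S: {clear(c), holding(f)} ⊆ S  — applicable
  S \ del = {on(a,e)}
  ∪ add   = {clear(f), handempty, on(a,e), on(f,c)}

== RESULT ==
["clear(f)", "handempty", "on(a,e)", "on(f,c)"]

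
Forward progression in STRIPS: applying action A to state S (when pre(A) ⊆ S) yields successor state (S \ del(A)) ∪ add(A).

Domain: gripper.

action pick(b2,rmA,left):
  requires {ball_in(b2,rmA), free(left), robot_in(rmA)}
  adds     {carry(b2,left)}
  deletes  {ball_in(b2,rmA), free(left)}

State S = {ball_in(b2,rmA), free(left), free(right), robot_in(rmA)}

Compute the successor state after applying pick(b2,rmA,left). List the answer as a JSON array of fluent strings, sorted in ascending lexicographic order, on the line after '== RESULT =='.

Progress:
  pre ⊆ S: {ball_in(b2,rmA), free(left), robot_in(rmA)} ⊆ S  — applicable
  S \ del = {free(right), robot_in(rmA)}
  ∪ add   = {carry(b2,left), free(right), robot_in(rmA)}

== RESULT ==
["carry(b2,left)", "free(right)", "robot_in(rmA)"]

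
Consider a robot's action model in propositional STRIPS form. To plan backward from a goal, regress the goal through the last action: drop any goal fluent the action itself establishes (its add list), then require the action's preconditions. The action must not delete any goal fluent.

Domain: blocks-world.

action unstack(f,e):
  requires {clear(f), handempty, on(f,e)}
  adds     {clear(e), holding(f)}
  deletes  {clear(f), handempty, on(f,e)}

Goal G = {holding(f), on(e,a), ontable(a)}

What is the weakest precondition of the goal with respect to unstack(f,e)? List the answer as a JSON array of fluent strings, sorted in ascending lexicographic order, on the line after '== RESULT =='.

Compute (G \ add) ∪ pre:
  G ∩ del = {}  (empty — regression defined)
  G \ add = {holding(f), on(e,a), ontable(a)} \ {clear(e), holding(f)} = {on(e,a), ontable(a)}
  ∪ pre   = {on(e,a), ontable(a)} ∪ {clear(f), handempty, on(f,e)}
          = {clear(f), handempty, on(e,a), on(f,e), ontable(a)}

== RESULT ==
["clear(f)", "handempty", "on(e,a)", "on(f,e)", "ontable(a)"]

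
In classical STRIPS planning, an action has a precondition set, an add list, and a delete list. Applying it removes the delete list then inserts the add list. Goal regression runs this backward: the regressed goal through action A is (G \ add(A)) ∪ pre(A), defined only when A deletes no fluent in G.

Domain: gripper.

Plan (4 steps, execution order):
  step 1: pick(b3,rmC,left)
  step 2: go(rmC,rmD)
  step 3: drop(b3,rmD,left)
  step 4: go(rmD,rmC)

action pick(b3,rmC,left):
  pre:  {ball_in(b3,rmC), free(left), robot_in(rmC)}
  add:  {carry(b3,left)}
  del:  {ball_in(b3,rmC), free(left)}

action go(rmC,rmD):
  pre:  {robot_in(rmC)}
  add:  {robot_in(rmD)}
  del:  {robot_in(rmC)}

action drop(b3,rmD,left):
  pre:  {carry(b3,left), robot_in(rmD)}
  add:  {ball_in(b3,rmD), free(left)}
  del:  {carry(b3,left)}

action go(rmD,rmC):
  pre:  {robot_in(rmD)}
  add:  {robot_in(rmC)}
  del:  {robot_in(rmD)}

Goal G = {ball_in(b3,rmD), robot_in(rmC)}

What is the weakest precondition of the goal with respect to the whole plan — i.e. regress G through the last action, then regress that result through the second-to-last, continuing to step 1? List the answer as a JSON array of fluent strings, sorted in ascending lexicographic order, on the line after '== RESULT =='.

Regress step by step:
  through step 4 (go(rmD,rmC)): drop {robot_in(rmC)}, keep {ball_in(b3,rmD)}, require {robot_in(rmD)}
    → {ball_in(b3,rmD), robot_in(rmD)}
  through step 3 (drop(b3,rmD,left)): drop {ball_in(b3,rmD)}, keep {robot_in(rmD)}, require {carry(b3,left), robot_in(rmD)}
    → {carry(b3,left), robot_in(rmD)}
  through step 2 (go(rmC,rmD)): drop {robot_in(rmD)}, keep {carry(b3,left)}, require {robot_in(rmC)}
    → {carry(b3,left), robot_in(rmC)}
  through step 1 (pick(b3,rmC,left)): drop {carry(b3,left)}, keep {robot_in(rmC)}, require {ball_in(b3,rmC), free(left), robot_in(rmC)}
    → {ball_in(b3,rmC), free(left), robot_in(rmC)}

== RESULT ==
["ball_in(b3,rmC)", "free(left)", "robot_in(rmC)"]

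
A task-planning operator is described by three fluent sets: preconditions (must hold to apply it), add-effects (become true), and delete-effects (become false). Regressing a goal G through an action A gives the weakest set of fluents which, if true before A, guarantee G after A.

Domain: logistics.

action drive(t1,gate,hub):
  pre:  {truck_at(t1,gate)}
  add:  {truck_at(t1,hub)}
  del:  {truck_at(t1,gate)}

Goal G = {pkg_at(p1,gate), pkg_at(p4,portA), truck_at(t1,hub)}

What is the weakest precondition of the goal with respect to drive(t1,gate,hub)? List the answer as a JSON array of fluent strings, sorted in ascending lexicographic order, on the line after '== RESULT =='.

Regress:
  G ∩ del = {}  (empty — regression defined)
  G \ add = {pkg_at(p1,gate), pkg_at(p4,portA), truck_at(t1,hub)} \ {truck_at(t1,hub)} = {pkg_at(p1,gate), pkg_at(p4,portA)}
  ∪ pre   = {pkg_at(p1,gate), pkg_at(p4,portA)} ∪ {truck_at(t1,gate)}
          = {pkg_at(p1,gate), pkg_at(p4,portA), truck_at(t1,gate)}

== RESULT ==
["pkg_at(p1,gate)", "pkg_at(p4,portA)", "truck_at(t1,gate)"]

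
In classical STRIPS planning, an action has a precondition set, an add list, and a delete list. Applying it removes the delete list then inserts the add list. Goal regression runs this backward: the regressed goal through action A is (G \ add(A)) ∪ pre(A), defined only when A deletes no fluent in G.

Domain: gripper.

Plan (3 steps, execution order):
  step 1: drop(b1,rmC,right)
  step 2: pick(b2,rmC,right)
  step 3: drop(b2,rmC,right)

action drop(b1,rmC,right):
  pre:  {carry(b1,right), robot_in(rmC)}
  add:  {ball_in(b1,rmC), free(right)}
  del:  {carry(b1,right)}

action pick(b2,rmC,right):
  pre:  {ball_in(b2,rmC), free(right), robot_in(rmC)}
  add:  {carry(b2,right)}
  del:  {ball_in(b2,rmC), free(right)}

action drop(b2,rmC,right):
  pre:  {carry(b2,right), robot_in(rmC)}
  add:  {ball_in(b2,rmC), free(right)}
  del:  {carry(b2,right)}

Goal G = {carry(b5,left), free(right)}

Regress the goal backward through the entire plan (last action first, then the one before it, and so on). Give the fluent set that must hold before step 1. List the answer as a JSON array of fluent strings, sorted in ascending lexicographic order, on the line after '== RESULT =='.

Work backward from the goal:
  through step 3 (drop(b2,rmC,right)): drop {free(right)}, keep {carry(b5,left)}, require {carry(b2,right), robot_in(rmC)}
    → {carry(b2,right), carry(b5,left), robot_in(rmC)}
  through step 2 (pick(b2,rmC,right)): drop {carry(b2,right)}, keep {carry(b5,left), robot_in(rmC)}, require {ball_in(b2,rmC), free(right), robot_in(rmC)}
    → {ball_in(b2,rmC), carry(b5,left), free(right), robot_in(rmC)}
  through step 1 (drop(b1,rmC,right)): drop {free(right)}, keep {ball_in(b2,rmC), carry(b5,left), robot_in(rmC)}, require {carry(b1,right), robot_in(rmC)}
    → {ball_in(b2,rmC), carry(b1,right), carry(b5,left), robot_in(rmC)}

== RESULT ==
["ball_in(b2,rmC)", "carry(b1,right)", "carry(b5,left)", "robot_in(rmC)"]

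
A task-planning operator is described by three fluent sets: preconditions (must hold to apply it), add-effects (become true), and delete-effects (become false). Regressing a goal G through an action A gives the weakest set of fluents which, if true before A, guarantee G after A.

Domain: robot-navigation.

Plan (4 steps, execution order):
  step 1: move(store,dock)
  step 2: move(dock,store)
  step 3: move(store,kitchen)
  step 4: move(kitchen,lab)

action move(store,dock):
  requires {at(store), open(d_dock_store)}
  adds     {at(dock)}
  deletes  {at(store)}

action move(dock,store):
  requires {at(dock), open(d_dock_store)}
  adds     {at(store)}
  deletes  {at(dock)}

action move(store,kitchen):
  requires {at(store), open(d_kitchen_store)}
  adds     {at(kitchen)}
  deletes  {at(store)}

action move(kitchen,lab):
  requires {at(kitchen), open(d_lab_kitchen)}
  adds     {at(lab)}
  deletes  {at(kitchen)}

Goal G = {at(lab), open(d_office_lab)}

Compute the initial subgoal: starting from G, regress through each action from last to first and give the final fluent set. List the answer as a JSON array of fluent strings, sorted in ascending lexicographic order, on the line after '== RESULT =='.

Regress step by step:
  through step 4 (move(kitchen,lab)): drop {at(lab)}, keep {open(d_office_lab)}, require {at(kitchen), open(d_lab_kitchen)}
    → {at(kitchen), open(d_lab_kitchen), open(d_office_lab)}
  through step 3 (move(store,kitchen)): drop {at(kitchen)}, keep {open(d_lab_kitchen), open(d_office_lab)}, require {at(store), open(d_kitchen_store)}
    → {at(store), open(d_kitchen_store), open(d_lab_kitchen), open(d_office_lab)}
  through step 2 (move(dock,store)): drop {at(store)}, keep {open(d_kitchen_store), open(d_lab_kitchen), open(d_office_lab)}, require {at(dock), open(d_dock_store)}
    → {at(dock), open(d_dock_store), open(d_kitchen_store), open(d_lab_kitchen), open(d_office_lab)}
  through step 1 (move(store,dock)): drop {at(dock)}, keep {open(d_dock_store), open(d_kitchen_store), open(d_lab_kitchen), open(d_office_lab)}, require {at(store), open(d_dock_store)}
    → {at(store), open(d_dock_store), open(d_kitchen_store), open(d_lab_kitchen), open(d_office_lab)}

== RESULT ==
["at(store)", "open(d_dock_store)", "open(d_kitchen_store)", "open(d_lab_kitchen)", "open(d_office_lab)"]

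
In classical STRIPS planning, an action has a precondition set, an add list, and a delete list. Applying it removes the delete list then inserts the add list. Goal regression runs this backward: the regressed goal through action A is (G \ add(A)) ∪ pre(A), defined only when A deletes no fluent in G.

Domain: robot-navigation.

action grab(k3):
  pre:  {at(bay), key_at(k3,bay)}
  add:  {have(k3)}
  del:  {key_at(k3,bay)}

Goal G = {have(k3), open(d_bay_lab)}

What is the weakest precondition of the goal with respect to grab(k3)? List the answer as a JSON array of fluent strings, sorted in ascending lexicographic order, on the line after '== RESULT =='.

Compute (G \ add) ∪ pre:
  G ∩ del = {}  (empty — regression defined)
  G \ add = {have(k3), open(d_bay_lab)} \ {have(k3)} = {open(d_bay_lab)}
  ∪ pre   = {open(d_bay_lab)} ∪ {at(bay), key_at(k3,bay)}
          = {at(bay), key_at(k3,bay), open(d_bay_lab)}

== RESULT ==
["at(bay)", "key_at(k3,bay)", "open(d_bay_lab)"]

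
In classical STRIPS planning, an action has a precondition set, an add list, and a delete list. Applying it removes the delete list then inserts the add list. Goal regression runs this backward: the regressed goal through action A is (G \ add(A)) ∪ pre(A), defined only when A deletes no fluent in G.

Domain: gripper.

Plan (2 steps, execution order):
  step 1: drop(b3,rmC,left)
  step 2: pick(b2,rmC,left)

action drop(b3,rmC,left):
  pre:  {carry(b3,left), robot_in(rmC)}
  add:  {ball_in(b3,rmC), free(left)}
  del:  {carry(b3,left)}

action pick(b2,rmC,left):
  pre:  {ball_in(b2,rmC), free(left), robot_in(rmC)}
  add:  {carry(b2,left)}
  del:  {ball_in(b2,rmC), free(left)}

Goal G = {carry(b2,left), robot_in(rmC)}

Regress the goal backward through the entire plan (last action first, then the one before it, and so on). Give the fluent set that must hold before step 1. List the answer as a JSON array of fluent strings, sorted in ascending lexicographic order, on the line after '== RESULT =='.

Work backward from the goal:
  through step 2 (pick(b2,rmC,left)): drop {carry(b2,left)}, keep {robot_in(rmC)}, require {ball_in(b2,rmC), free(left), robot_in(rmC)}
    → {ball_in(b2,rmC), free(left), robot_in(rmC)}
  through step 1 (drop(b3,rmC,left)): drop {free(left)}, keep {ball_in(b2,rmC), robot_in(rmC)}, require {carry(b3,left), robot_in(rmC)}
    → {ball_in(b2,rmC), carry(b3,left), robot_in(rmC)}

== RESULT ==
["ball_in(b2,rmC)", "carry(b3,left)", "robot_in(rmC)"]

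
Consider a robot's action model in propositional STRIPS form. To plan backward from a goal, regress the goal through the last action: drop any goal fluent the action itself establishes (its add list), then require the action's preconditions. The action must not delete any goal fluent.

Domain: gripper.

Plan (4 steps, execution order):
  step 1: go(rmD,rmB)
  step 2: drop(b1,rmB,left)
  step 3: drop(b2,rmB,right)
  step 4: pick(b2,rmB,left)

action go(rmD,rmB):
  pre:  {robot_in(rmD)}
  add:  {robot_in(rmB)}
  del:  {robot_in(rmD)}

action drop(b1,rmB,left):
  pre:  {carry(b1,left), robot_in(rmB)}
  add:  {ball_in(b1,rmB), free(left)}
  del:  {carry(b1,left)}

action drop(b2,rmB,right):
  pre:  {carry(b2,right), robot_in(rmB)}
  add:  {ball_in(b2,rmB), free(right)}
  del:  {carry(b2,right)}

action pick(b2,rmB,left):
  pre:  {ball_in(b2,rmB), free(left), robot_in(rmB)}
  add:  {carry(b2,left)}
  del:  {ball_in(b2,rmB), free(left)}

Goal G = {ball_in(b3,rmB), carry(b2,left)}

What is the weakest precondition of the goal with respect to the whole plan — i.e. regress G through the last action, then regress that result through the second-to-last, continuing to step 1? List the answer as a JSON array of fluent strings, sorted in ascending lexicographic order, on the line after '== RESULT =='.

Regress step by step:
  through step 4 (pick(b2,rmB,left)): drop {carry(b2,left)}, keep {ball_in(b3,rmB)}, require {ball_in(b2,rmB), free(left), robot_in(rmB)}
    → {ball_in(b2,rmB), ball_in(b3,rmB), free(left), robot_in(rmB)}
  through step 3 (drop(b2,rmB,right)): drop {ball_in(b2,rmB)}, keep {ball_in(b3,rmB), free(left), robot_in(rmB)}, require {carry(b2,right), robot_in(rmB)}
    → {ball_in(b3,rmB), carry(b2,right), free(left), robot_in(rmB)}
  through step 2 (drop(b1,rmB,left)): drop {free(left)}, keep {ball_in(b3,rmB), carry(b2,right), robot_in(rmB)}, require {carry(b1,left), robot_in(rmB)}
    → {ball_in(b3,rmB), carry(b1,left), carry(b2,right), robot_in(rmB)}
  through step 1 (go(rmD,rmB)): drop {robot_in(rmB)}, keep {ball_in(b3,rmB), carry(b1,left), carry(b2,right)}, require {robot_in(rmD)}
    → {ball_in(b3,rmB), carry(b1,left), carry(b2,right), robot_in(rmD)}

== RESULT ==
["ball_in(b3,rmB)", "carry(b1,left)", "carry(b2,right)", "robot_in(rmD)"]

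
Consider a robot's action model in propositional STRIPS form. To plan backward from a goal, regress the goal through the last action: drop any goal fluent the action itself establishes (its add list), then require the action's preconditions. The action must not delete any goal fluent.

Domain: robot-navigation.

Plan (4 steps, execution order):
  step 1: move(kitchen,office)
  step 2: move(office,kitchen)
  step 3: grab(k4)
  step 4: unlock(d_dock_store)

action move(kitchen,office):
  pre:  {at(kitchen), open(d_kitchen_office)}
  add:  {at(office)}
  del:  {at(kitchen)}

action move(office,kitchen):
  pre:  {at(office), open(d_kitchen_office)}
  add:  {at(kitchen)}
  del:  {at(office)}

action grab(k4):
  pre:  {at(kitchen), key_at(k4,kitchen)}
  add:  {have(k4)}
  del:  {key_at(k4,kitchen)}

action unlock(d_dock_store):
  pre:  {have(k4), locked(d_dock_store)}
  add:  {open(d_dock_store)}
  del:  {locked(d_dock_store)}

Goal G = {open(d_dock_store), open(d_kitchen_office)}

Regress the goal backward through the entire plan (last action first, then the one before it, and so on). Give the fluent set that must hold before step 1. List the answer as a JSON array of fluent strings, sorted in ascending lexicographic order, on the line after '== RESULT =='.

Work backward from the goal:
  through step 4 (unlock(d_dock_store)): drop {open(d_dock_store)}, keep {open(d_kitchen_office)}, require {have(k4), locked(d_dock_store)}
    → {have(k4), locked(d_dock_store), open(d_kitchen_office)}
  through step 3 (grab(k4)): drop {have(k4)}, keep {locked(d_dock_store), open(d_kitchen_office)}, require {at(kitchen), key_at(k4,kitchen)}
    → {at(kitchen), key_at(k4,kitchen), locked(d_dock_store), open(d_kitchen_office)}
  through step 2 (move(office,kitchen)): drop {at(kitchen)}, keep {key_at(k4,kitchen), locked(d_dock_store), open(d_kitchen_office)}, require {at(office), open(d_kitchen_office)}
    → {at(office), key_at(k4,kitchen), locked(d_dock_store), open(d_kitchen_office)}
  through step 1 (move(kitchen,office)): drop {at(office)}, keep {key_at(k4,kitchen), locked(d_dock_store), open(d_kitchen_office)}, require {at(kitchen), open(d_kitchen_office)}
    → {at(kitchen), key_at(k4,kitchen), locked(d_dock_store), open(d_kitchen_office)}

== RESULT ==
["at(kitchen)", "key_at(k4,kitchen)", "locked(d_dock_store)", "open(d_kitchen_office)"]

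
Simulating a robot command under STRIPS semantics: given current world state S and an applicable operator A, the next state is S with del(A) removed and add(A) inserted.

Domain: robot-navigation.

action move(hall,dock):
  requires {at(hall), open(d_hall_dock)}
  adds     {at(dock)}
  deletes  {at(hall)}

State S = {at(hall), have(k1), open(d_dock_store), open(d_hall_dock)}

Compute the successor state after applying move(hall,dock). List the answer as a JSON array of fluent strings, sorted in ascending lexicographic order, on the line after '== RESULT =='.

Progress:
  pre ⊆ S: {at(hall), open(d_hall_dock)} ⊆ S  — applicable
  S \ del = {have(k1), open(d_dock_store), open(d_hall_dock)}
  ∪ add   = {at(dock), have(k1), open(d_dock_store), open(d_hall_dock)}

== RESULT ==
["at(dock)", "have(k1)", "open(d_dock_store)", "open(d_hall_dock)"]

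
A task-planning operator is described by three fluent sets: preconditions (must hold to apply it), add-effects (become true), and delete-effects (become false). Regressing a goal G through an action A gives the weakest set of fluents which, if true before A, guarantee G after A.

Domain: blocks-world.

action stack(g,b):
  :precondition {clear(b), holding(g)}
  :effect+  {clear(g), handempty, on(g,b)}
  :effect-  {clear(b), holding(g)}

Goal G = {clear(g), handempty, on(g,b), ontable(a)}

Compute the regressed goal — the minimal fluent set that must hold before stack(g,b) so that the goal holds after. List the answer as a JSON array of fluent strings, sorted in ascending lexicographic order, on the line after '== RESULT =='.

Regress:
  G ∩ del = {}  (empty — regression defined)
  G \ add = {clear(g), handempty, on(g,b), ontable(a)} \ {clear(g), handempty, on(g,b)} = {ontable(a)}
  ∪ pre   = {ontable(a)} ∪ {clear(b), holding(g)}
          = {clear(b), holding(g), ontable(a)}

== RESULT ==
["clear(b)", "holding(g)", "ontable(a)"]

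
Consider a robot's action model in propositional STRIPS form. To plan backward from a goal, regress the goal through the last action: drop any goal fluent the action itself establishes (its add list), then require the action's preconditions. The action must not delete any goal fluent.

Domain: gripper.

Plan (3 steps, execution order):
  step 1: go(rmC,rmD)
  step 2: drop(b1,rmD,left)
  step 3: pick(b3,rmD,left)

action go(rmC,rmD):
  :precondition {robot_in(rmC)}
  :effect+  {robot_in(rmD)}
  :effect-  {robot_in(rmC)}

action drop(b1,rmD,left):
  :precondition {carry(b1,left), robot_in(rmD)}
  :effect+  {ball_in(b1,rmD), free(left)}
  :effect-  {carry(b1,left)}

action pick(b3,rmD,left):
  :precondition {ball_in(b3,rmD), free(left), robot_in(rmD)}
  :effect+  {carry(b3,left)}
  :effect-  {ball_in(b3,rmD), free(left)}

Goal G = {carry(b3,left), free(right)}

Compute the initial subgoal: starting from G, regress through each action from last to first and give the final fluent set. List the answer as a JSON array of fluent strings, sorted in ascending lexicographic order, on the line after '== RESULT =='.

Work backward from the goal:
  through step 3 (pick(b3,rmD,left)): drop {carry(b3,left)}, keep {free(right)}, require {ball_in(b3,rmD), free(left), robot_in(rmD)}
    → {ball_in(b3,rmD), free(left), free(right), robot_in(rmD)}
  through step 2 (drop(b1,rmD,left)): drop {free(left)}, keep {ball_in(b3,rmD), free(right), robot_in(rmD)}, require {carry(b1,left), robot_in(rmD)}
    → {ball_in(b3,rmD), carry(b1,left), free(right), robot_in(rmD)}
  through step 1 (go(rmC,rmD)): drop {robot_in(rmD)}, keep {ball_in(b3,rmD), carry(b1,left), free(right)}, require {robot_in(rmC)}
    → {ball_in(b3,rmD), carry(b1,left), free(right), robot_in(rmC)}

== RESULT ==
["ball_in(b3,rmD)", "carry(b1,left)", "free(right)", "robot_in(rmC)"]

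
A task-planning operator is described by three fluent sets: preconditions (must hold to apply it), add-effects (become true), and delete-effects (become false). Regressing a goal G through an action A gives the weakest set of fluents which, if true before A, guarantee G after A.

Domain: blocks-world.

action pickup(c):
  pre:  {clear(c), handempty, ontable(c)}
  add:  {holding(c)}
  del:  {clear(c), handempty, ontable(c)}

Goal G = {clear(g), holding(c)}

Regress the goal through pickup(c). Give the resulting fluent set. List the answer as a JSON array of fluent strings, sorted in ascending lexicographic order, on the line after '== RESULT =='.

Compute (G \ add) ∪ pre:
  G ∩ del = {}  (empty — regression defined)
  G \ add = {clear(g), holding(c)} \ {holding(c)} = {clear(g)}
  ∪ pre   = {clear(g)} ∪ {clear(c), handempty, ontable(c)}
          = {clear(c), clear(g), handempty, ontable(c)}

== RESULT ==
["clear(c)", "clear(g)", "handempty", "ontable(c)"]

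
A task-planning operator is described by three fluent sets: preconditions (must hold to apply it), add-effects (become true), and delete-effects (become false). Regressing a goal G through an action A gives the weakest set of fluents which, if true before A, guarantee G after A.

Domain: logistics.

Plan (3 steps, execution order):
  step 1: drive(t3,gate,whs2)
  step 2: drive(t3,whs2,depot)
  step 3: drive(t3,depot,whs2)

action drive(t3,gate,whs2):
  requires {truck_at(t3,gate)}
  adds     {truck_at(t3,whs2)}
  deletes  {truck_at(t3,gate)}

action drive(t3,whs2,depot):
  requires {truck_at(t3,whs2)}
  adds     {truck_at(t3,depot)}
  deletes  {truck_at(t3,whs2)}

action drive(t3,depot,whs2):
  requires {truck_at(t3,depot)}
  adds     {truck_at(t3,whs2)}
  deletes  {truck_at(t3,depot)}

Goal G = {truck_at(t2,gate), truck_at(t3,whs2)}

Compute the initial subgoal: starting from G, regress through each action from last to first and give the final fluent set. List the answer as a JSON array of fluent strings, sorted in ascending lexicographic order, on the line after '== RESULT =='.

Work backward from the goal:
  through step 3 (drive(t3,depot,whs2)): drop {truck_at(t3,whs2)}, keep {truck_at(t2,gate)}, require {truck_at(t3,depot)}
    → {truck_at(t2,gate), truck_at(t3,depot)}
  through step 2 (drive(t3,whs2,depot)): drop {truck_at(t3,depot)}, keep {truck_at(t2,gate)}, require {truck_at(t3,whs2)}
    → {truck_at(t2,gate), truck_at(t3,whs2)}
  through step 1 (drive(t3,gate,whs2)): drop {truck_at(t3,whs2)}, keep {truck_at(t2,gate)}, require {truck_at(t3,gate)}
    → {truck_at(t2,gate), truck_at(t3,gate)}

== RESULT ==
["truck_at(t2,gate)", "truck_at(t3,gate)"]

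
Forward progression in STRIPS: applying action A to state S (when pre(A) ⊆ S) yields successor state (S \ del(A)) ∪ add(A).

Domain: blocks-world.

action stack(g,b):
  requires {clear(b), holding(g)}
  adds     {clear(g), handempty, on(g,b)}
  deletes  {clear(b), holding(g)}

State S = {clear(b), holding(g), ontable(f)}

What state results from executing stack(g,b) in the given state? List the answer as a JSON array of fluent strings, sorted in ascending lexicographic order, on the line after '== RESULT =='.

Progress:
  pre ⊆ S: {clear(b), holding(g)} ⊆ S  — applicable
  S \ del = {ontable(f)}
  ∪ add   = {clear(g), handempty, on(g,b), ontable(f)}

== RESULT ==
["clear(g)", "handempty", "on(g,b)", "ontable(f)"]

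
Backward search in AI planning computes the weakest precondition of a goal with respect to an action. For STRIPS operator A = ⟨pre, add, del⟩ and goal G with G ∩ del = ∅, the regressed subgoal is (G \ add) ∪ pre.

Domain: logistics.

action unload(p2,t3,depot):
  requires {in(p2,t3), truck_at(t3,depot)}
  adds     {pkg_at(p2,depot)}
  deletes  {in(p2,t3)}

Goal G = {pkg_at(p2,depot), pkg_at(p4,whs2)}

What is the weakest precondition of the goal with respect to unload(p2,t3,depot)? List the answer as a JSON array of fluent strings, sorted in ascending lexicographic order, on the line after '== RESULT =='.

Regress:
  G ∩ del = {}  (empty — regression defined)
  G \ add = {pkg_at(p2,depot), pkg_at(p4,whs2)} \ {pkg_at(p2,depot)} = {pkg_at(p4,whs2)}
  ∪ pre   = {pkg_at(p4,whs2)} ∪ {in(p2,t3), truck_at(t3,depot)}
          = {in(p2,t3), pkg_at(p4,whs2), truck_at(t3,depot)}

== RESULT ==
["in(p2,t3)", "pkg_at(p4,whs2)", "truck_at(t3,depot)"]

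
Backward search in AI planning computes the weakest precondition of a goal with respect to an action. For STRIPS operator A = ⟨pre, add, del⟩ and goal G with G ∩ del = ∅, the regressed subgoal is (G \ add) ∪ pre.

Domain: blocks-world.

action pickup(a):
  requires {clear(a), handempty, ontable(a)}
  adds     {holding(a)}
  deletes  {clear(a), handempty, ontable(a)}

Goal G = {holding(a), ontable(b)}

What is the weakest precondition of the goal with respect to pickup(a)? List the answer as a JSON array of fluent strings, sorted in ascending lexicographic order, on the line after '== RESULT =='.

Regress:
  G ∩ del = {}  (empty — regression defined)
  G \ add = {holding(a), ontable(b)} \ {holding(a)} = {ontable(b)}
  ∪ pre   = {ontable(b)} ∪ {clear(a), handempty, ontable(a)}
          = {clear(a), handempty, ontable(a), ontable(b)}

== RESULT ==
["clear(a)", "handempty", "ontable(a)", "ontable(b)"]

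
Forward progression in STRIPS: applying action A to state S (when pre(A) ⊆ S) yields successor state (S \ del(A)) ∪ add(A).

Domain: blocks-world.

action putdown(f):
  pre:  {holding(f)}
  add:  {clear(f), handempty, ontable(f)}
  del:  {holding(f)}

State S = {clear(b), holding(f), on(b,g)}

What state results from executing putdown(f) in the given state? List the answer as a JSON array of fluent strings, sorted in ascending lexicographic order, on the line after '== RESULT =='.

Progress:
  pre ⊆ S: {holding(f)} ⊆ S  — applicable
  S \ del = {clear(b), on(b,g)}
  ∪ add   = {clear(b), clear(f), handempty, on(b,g), ontable(f)}

== RESULT ==
["clear(b)", "clear(f)", "handempty", "on(b,g)", "ontable(f)"]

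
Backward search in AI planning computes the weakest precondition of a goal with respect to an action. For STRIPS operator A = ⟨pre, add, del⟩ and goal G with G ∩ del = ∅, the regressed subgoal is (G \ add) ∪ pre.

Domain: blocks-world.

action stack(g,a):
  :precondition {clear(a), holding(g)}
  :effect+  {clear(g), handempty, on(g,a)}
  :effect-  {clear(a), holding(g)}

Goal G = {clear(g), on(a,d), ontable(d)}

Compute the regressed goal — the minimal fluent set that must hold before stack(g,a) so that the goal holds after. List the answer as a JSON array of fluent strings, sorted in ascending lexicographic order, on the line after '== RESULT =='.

Compute (G \ add) ∪ pre:
  G ∩ del = {}  (empty — regression defined)
  G \ add = {clear(g), on(a,d), ontable(d)} \ {clear(g), handempty, on(g,a)} = {on(a,d), ontable(d)}
  ∪ pre   = {on(a,d), ontable(d)} ∪ {clear(a), holding(g)}
          = {clear(a), holding(g), on(a,d), ontable(d)}

== RESULT ==
["clear(a)", "holding(g)", "on(a,d)", "ontable(d)"]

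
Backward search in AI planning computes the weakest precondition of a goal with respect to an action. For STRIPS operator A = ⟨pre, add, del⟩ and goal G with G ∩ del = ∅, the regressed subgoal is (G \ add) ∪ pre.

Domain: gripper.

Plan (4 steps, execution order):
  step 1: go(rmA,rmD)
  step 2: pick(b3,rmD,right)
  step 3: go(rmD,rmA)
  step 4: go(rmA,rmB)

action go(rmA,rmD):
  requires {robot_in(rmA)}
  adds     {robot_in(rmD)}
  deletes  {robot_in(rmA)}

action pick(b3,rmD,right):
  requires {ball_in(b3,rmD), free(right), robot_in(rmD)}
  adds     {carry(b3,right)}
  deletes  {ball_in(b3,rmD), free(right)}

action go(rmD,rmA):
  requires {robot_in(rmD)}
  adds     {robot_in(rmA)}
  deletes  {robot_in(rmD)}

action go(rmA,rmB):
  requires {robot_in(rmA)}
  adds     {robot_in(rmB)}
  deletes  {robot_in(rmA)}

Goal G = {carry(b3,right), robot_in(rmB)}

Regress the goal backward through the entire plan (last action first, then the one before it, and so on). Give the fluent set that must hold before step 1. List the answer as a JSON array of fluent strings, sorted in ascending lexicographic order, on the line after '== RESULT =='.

Regress step by step:
  through step 4 (go(rmA,rmB)): drop {robot_in(rmB)}, keep {carry(b3,right)}, require {robot_in(rmA)}
    → {carry(b3,right), robot_in(rmA)}
  through step 3 (go(rmD,rmA)): drop {robot_in(rmA)}, keep {carry(b3,right)}, require {robot_in(rmD)}
    → {carry(b3,right), robot_in(rmD)}
  through step 2 (pick(b3,rmD,right)): drop {carry(b3,right)}, keep {robot_in(rmD)}, require {ball_in(b3,rmD), free(right), robot_in(rmD)}
    → {ball_in(b3,rmD), free(right), robot_in(rmD)}
  through step 1 (go(rmA,rmD)): drop {robot_in(rmD)}, keep {ball_in(b3,rmD), free(right)}, require {robot_in(rmA)}
    → {ball_in(b3,rmD), free(right), robot_in(rmA)}

== RESULT ==
["ball_in(b3,rmD)", "free(right)", "robot_in(rmA)"]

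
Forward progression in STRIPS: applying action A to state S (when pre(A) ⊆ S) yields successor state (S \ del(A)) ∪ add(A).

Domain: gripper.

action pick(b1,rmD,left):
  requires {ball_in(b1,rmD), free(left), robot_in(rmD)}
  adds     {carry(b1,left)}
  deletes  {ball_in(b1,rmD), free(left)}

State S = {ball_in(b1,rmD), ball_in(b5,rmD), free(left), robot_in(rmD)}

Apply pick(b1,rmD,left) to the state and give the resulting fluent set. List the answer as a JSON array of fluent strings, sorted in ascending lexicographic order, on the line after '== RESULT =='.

Compute (S \ del) ∪ add:
  pre ⊆ S: {ball_in(b1,rmD), free(left), robot_in(rmD)} ⊆ S  — applicable
  S \ del = {ball_in(b5,rmD), robot_in(rmD)}
  ∪ add   = {ball_in(b5,rmD), carry(b1,left), robot_in(rmD)}

== RESULT ==
["ball_in(b5,rmD)", "carry(b1,left)", "robot_in(rmD)"]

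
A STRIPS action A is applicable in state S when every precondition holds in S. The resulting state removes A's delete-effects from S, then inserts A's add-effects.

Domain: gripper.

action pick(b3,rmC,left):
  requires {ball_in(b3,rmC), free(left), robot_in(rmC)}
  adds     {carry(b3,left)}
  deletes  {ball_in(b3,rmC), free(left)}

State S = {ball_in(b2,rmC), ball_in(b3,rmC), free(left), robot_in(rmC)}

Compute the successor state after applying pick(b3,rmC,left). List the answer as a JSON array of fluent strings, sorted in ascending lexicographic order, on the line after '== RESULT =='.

Compute (S \ del) ∪ add:
  pre ⊆ S: {ball_in(b3,rmC), free(left), robot_in(rmC)} ⊆ S  — applicable
  S \ del = {ball_in(b2,rmC), robot_in(rmC)}
  ∪ add   = {ball_in(b2,rmC), carry(b3,left), robot_in(rmC)}

== RESULT ==
["ball_in(b2,rmC)", "carry(b3,left)", "robot_in(rmC)"]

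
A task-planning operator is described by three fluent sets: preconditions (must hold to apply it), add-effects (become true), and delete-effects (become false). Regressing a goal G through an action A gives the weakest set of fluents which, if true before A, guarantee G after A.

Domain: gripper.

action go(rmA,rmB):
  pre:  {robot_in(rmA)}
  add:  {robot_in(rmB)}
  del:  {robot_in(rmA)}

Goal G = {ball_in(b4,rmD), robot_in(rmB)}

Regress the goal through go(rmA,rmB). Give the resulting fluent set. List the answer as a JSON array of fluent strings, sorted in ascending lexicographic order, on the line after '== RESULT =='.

Regress:
  G ∩ del = {}  (empty — regression defined)
  G \ add = {ball_in(b4,rmD), robot_in(rmB)} \ {robot_in(rmB)} = {ball_in(b4,rmD)}
  ∪ pre   = {ball_in(b4,rmD)} ∪ {robot_in(rmA)}
          = {ball_in(b4,rmD), robot_in(rmA)}

== RESULT ==
["ball_in(b4,rmD)", "robot_in(rmA)"]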